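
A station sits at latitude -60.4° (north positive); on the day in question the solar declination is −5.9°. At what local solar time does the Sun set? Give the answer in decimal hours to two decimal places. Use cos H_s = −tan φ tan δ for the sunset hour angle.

cos H_s = −tan(-60.4°) · tan(-5.9°) = -0.1819, so H_s = arccos(-0.1819) = 100.48°.
Sunset is at 12 + H_s/15 = 12 + 6.699 = 18.699 h local solar time.

18.70 h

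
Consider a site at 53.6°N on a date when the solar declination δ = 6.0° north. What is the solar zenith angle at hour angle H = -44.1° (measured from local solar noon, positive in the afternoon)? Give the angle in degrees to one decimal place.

59.5°

cos θ_z = sin(53.6°) sin(6.0°) + cos(53.6°) cos(6.0°) cos(-44.10°) = 0.0841 + 0.4238 = 0.5079.
θ_z = arccos(0.5079) = 59.48°.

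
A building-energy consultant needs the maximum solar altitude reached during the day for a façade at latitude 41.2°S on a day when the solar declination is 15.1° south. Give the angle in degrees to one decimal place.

At local solar noon the hour angle is zero, so the elevation is 90° − |φ − δ| = 90° − |-41.2° − (-15.1°)| = 90° − 26.1° = 63.9°.

63.9°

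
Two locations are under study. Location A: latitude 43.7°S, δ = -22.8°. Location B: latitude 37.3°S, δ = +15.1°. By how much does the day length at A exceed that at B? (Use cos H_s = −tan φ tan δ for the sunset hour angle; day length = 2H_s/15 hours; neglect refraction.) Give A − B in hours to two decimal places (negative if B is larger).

+4.74 h

A: H_s = arccos(−tan -43.7° · tan -22.8°) = 113.68°, so 2H_s/15 = 15.1573 h.
B: H_s = arccos(−tan -37.3° · tan 15.1°) = 78.14°, so 2H_s/15 = 10.4187 h.
A − B = 15.1573 − 10.4187 = 4.7386 h.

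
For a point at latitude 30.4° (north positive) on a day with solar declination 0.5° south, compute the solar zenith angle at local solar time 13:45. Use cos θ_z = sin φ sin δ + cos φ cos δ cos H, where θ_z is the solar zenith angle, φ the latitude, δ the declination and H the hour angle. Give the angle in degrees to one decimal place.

Hour angle H = 15° × (13.75 − 12) = 26.25°.
With φ = 30.4°, δ = -0.5°, H = 26.25°: sin φ sin δ = -0.0044, cos φ cos δ cos H = 0.7735, so cos θ_z = 0.7691.
θ_z = arccos(0.7691) = 39.73°.

39.7°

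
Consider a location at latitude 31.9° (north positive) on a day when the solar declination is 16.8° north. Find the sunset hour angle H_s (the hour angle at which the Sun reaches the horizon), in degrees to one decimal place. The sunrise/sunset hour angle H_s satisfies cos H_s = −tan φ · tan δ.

cos H_s = −tan(31.9°) · tan(16.8°) = -0.1879, so H_s = arccos(-0.1879) = 100.83°.

100.8°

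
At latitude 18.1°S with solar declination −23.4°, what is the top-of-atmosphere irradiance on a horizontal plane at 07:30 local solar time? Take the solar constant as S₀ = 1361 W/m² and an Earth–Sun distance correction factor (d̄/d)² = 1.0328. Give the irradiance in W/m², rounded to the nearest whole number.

Hour angle H = 15° × (7.5 − 12) = -67.50°.
cos θ_z = sin(-18.1°) sin(-23.4°) + cos(-18.1°) cos(-23.4°) cos(-67.50°) = 0.1234 + 0.3338 = 0.4572.
Top-of-atmosphere irradiance = S₀ (d̄/d)² cos θ_z = 1361 × 1.0328 × 0.4572 = 642.66 W/m².

643 W/m²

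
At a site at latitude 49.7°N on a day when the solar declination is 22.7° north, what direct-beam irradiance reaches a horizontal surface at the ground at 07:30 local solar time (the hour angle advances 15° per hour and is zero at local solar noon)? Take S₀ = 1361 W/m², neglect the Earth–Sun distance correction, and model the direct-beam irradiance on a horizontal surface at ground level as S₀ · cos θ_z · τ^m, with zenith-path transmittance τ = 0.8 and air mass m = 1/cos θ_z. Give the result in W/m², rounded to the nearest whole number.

464 W/m²

Hour angle H = 15° × (7.5 − 12) = -67.50°.
With φ = 49.7°, δ = 22.7°, H = -67.50°: sin φ sin δ = 0.2943, cos φ cos δ cos H = 0.2283, so cos θ_z = 0.5226.
Air mass m = 1/cos θ_z = 1/0.5226 = 1.914; τ^m = 0.8^1.914 = 0.6524.
Surface direct beam = 1361 × 0.5226 × 0.6524 = 464.03 W/m².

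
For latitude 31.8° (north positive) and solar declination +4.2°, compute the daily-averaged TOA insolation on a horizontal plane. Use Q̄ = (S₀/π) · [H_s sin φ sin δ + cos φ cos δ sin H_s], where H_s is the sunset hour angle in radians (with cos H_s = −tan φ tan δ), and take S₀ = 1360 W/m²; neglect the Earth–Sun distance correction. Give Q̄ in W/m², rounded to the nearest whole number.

cos H_s = −tan(31.8°) · tan(4.2°) = -0.0455, so H_s = arccos(-0.0455) = 92.61°. In radians, H_s = 1.6163.
H_s sin φ sin δ = 1.6163 × 0.5270 × 0.0732 = 0.0624.
cos φ cos δ sin H_s = 0.8499 × 0.9973 × 0.9990 = 0.8468.
Q̄ = (1360/π) × (0.0624 + 0.8468) = 432.90 × 0.9092 = 393.59 W/m².

394 W/m²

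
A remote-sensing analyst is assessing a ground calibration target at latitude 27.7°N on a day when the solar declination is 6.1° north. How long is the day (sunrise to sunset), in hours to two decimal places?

12.43 hours

−tan φ tan δ = −(0.5250)(0.1069) = -0.0561; H_s = arccos(-0.0561) = 93.22°.
Day length = 2 H_s / 15° h⁻¹ = 186.44° / 15 = 12.429 h.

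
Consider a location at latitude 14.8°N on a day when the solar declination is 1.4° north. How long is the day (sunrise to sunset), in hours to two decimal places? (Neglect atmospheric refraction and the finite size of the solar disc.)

−tan φ tan δ = −(0.2642)(0.0244) = -0.0064; H_s = arccos(-0.0064) = 90.37°.
Day length = 2 H_s / 15° h⁻¹ = 180.74° / 15 = 12.049 h.

12.05 hours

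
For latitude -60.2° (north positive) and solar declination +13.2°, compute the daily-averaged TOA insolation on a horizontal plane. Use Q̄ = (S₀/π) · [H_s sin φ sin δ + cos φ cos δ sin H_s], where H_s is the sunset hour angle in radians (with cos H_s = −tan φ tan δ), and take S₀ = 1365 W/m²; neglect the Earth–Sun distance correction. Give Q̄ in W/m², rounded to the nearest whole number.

93 W/m²

cos H_s = −tan(-60.2°) · tan(13.2°) = 0.4095, so H_s = arccos(0.4095) = 65.83°. In radians, H_s = 1.1490.
H_s sin φ sin δ = 1.1490 × -0.8678 × 0.2284 = -0.2277.
cos φ cos δ sin H_s = 0.4970 × 0.9736 × 0.9124 = 0.4415.
Q̄ = (1365/π) × (-0.2277 + 0.4415) = 434.49 × 0.2138 = 92.89 W/m².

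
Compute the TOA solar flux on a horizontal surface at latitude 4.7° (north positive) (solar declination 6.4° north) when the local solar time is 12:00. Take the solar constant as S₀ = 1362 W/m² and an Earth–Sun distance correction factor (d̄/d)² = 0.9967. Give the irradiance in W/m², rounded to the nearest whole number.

Hour angle H = 15° × (12 − 12) = 0.00°.
With φ = 4.7°, δ = 6.4°, H = 0.00°: sin φ sin δ = 0.0091, cos φ cos δ cos H = 0.9904, so cos θ_z = 0.9995.
Top-of-atmosphere irradiance = S₀ (d̄/d)² cos θ_z = 1362 × 0.9967 × 0.9995 = 1356.83 W/m².

1357 W/m²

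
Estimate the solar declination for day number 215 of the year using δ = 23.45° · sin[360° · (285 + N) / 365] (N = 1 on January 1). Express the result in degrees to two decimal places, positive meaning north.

+17.11°

360 × (285 + 215) / 365 = 493.151°; sin(493.151°) = 0.7296.
δ = 23.45 × 0.7296 = 17.109° ≈ +17.11°.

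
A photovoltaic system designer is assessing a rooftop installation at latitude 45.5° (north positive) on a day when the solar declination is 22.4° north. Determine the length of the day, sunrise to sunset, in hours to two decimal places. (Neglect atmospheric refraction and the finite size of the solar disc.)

The sunset hour angle satisfies cos H_s = −tan φ tan δ = -0.4194, giving H_s = 114.80°.
Day length = 2 H_s / 15° h⁻¹ = 229.60° / 15 = 15.307 h.

15.31 hours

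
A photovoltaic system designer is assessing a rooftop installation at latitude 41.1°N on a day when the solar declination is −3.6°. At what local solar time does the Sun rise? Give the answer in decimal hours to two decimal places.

6.21 h

cos H_s = −tan(41.1°) · tan(-3.6°) = 0.0549, so H_s = arccos(0.0549) = 86.85°.
Sunrise is at 12 − H_s/15 = 12 − 5.790 = 6.210 h local solar time.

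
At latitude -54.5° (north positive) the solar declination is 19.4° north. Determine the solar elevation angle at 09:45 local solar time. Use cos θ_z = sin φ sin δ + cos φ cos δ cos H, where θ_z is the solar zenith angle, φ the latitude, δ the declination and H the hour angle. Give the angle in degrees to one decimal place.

10.7°

Hour angle H = 15° × (9.75 − 12) = -33.75°.
cos θ_z = sin(-54.5°) sin(19.4°) + cos(-54.5°) cos(19.4°) cos(-33.75°) = -0.2704 + 0.4554 = 0.1850.
θ_z = arccos(0.1850) = 79.34°, so the elevation is 90° − 79.34° = 10.66°.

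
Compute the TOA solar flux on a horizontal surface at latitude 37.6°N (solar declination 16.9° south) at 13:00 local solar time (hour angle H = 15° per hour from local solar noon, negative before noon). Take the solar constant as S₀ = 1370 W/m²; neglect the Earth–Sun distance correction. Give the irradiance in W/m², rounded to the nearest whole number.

Hour angle H = 15° × (13 − 12) = 15.00°.
With φ = 37.6°, δ = -16.9°, H = 15.00°: sin φ sin δ = -0.1774, cos φ cos δ cos H = 0.7322, so cos θ_z = 0.5548.
Top-of-atmosphere irradiance = S₀ cos θ_z = 1370 × 0.5548 = 760.08 W/m².

760 W/m²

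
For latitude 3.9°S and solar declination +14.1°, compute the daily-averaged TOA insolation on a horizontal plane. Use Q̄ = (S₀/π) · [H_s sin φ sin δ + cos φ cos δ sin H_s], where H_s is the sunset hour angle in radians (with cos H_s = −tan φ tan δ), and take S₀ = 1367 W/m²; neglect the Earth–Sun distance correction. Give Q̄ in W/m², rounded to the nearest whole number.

−tan φ tan δ = −(-0.0682)(0.2512) = 0.0171; H_s = arccos(0.0171) = 89.02°. In radians, H_s = 1.5537.
H_s sin φ sin δ = 1.5537 × -0.0680 × 0.2436 = -0.0257.
cos φ cos δ sin H_s = 0.9977 × 0.9699 × 0.9999 = 0.9676.
Q̄ = (1367/π) × (-0.0257 + 0.9676) = 435.13 × 0.9419 = 409.85 W/m².

410 W/m²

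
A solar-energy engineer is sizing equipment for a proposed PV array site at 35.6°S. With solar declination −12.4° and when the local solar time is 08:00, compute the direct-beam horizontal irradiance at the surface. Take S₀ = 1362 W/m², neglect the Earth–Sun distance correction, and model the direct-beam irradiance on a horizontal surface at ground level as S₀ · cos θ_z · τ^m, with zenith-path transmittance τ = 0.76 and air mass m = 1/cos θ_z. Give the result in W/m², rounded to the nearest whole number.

Hour angle H = 15° × (8 − 12) = -60.00°.
With φ = -35.6°, δ = -12.4°, H = -60.00°: sin φ sin δ = 0.1250, cos φ cos δ cos H = 0.3971, so cos θ_z = 0.5221.
Air mass m = 1/cos θ_z = 1/0.5221 = 1.915; τ^m = 0.76^1.915 = 0.5912.
Surface direct beam = 1362 × 0.5221 × 0.5912 = 420.40 W/m².

420 W/m²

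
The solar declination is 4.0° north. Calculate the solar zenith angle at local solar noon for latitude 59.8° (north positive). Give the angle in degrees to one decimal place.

55.8°

At local solar noon the hour angle is zero, so the zenith angle is |φ − δ| = |59.8° − (4.0°)| = 55.8°.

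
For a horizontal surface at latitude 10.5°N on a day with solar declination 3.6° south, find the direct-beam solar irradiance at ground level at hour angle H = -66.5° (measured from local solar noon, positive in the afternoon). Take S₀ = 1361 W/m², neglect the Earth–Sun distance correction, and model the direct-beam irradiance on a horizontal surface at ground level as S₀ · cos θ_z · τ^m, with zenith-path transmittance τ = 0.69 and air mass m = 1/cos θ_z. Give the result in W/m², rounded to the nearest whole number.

195 W/m²

cos θ_z = sin φ sin δ + cos φ cos δ cos H = (0.1822)(-0.0628) + (0.9833)(0.9980)(0.3987) = 0.3798.
Air mass m = 1/cos θ_z = 1/0.3798 = 2.633; τ^m = 0.69^2.633 = 0.3764.
Surface direct beam = 1361 × 0.3798 × 0.3764 = 194.56 W/m².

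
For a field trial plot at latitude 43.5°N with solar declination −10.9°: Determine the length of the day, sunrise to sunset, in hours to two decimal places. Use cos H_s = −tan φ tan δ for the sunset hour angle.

10.60 hours

cos H_s = −tan(43.5°) · tan(-10.9°) = 0.1827, so H_s = arccos(0.1827) = 79.47°.
Day length = 2 H_s / 15° h⁻¹ = 158.94° / 15 = 10.596 h.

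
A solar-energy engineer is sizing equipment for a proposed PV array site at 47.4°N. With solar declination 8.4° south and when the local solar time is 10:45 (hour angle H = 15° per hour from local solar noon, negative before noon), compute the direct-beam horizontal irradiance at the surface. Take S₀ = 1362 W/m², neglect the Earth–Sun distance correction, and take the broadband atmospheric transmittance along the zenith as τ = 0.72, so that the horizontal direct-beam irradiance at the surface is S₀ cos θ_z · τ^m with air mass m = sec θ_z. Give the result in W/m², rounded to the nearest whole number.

384 W/m²

Hour angle H = 15° × (10.75 − 12) = -18.75°.
cos θ_z = sin(47.4°) sin(-8.4°) + cos(47.4°) cos(-8.4°) cos(-18.75°) = -0.1075 + 0.6341 = 0.5266.
Air mass m = 1/cos θ_z = 1/0.5266 = 1.899; τ^m = 0.72^1.899 = 0.5359.
Surface direct beam = 1362 × 0.5266 × 0.5359 = 384.36 W/m².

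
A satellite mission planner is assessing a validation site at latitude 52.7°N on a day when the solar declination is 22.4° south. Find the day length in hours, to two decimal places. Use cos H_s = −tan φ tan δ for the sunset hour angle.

−tan φ tan δ = −(1.3127)(-0.4122) = 0.5411; H_s = arccos(0.5411) = 57.24°.
Day length = 2 H_s / 15° h⁻¹ = 114.48° / 15 = 7.632 h.

7.63 hours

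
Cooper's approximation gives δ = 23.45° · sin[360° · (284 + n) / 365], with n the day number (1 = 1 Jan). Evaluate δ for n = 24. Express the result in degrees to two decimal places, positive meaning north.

360 × (284 + 24) / 365 = 303.781°; sin(303.781°) = -0.8312.
δ = 23.45 × -0.8312 = -19.492° ≈ -19.49°.

-19.49°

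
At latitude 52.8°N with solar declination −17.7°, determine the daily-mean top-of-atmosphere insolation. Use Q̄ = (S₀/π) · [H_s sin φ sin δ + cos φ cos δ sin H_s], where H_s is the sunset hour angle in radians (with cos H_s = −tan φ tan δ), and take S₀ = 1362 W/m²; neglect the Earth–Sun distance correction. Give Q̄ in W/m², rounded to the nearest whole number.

The sunset hour angle satisfies cos H_s = −tan φ tan δ = 0.4205, giving H_s = 65.13°. In radians, H_s = 1.1367.
H_s sin φ sin δ = 1.1367 × 0.7965 × -0.3040 = -0.2752.
cos φ cos δ sin H_s = 0.6046 × 0.9527 × 0.9073 = 0.5226.
Q̄ = (1362/π) × (-0.2752 + 0.5226) = 433.54 × 0.2474 = 107.26 W/m².

107 W/m²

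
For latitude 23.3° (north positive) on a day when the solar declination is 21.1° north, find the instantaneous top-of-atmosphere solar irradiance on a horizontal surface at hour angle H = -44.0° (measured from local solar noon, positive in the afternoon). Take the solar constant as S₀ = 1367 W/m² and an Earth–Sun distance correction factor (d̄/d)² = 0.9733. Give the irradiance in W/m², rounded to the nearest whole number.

1010 W/m²

cos θ_z = sin(23.3°) sin(21.1°) + cos(23.3°) cos(21.1°) cos(-44.00°) = 0.1424 + 0.6164 = 0.7588.
Top-of-atmosphere irradiance = S₀ (d̄/d)² cos θ_z = 1367 × 0.9733 × 0.7588 = 1009.58 W/m².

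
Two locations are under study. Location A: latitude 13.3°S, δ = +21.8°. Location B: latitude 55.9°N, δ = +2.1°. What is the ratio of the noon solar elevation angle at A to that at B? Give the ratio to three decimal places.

1.517

A: 90° − |-13.3 − (21.8)| = 54.90°.
B: 90° − |55.9 − (2.1)| = 36.20°.
Ratio A/B = 54.9000 / 36.2000 = 1.5166.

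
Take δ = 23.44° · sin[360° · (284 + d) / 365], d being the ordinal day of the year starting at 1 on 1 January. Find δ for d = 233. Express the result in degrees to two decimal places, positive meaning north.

360 × (284 + 233) / 365 = 509.918°; sin(509.918°) = 0.5012.
δ = 23.44 × 0.5012 = 11.748° ≈ +11.75°.

+11.75°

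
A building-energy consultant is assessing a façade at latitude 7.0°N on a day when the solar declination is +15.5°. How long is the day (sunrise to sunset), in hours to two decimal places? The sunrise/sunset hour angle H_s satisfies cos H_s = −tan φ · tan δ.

12.26 hours

The sunset hour angle satisfies cos H_s = −tan φ tan δ = -0.0341, giving H_s = 91.95°.
Day length = 2 H_s / 15° h⁻¹ = 183.90° / 15 = 12.260 h.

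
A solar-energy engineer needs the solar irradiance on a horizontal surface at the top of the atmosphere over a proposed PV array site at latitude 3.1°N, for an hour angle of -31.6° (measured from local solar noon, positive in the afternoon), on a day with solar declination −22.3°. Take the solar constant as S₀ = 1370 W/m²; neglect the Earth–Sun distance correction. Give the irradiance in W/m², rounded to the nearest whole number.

1050 W/m²

cos θ_z = sin φ sin δ + cos φ cos δ cos H = (0.0541)(-0.3795) + (0.9985)(0.9252)(0.8517) = 0.7663.
Top-of-atmosphere irradiance = S₀ cos θ_z = 1370 × 0.7663 = 1049.83 W/m².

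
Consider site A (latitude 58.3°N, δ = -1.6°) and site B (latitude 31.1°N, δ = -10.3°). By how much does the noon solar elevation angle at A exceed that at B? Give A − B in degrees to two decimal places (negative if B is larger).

A: 90° − |58.3 − (-1.6)| = 30.10°.
B: 90° − |31.1 − (-10.3)| = 48.60°.
A − B = 30.10 − 48.60 = -18.50°.

-18.50°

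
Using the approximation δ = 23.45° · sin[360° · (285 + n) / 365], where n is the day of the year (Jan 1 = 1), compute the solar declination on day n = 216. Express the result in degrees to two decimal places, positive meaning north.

360 × (285 + 216) / 365 = 494.137°; sin(494.137°) = 0.7177.
δ = 23.45 × 0.7177 = 16.830° ≈ +16.83°.

+16.83°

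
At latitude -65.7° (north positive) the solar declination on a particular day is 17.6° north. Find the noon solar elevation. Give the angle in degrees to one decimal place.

At local solar noon the hour angle is zero, so the elevation is 90° − |φ − δ| = 90° − |-65.7° − (17.6°)| = 90° − 83.3° = 6.7°.

6.7°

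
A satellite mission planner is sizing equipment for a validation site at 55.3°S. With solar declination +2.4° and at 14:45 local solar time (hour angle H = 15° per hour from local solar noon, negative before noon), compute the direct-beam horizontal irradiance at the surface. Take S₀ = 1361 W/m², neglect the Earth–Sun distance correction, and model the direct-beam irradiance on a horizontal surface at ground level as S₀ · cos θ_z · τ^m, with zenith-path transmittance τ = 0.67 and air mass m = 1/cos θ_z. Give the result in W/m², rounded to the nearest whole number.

Hour angle H = 15° × (14.75 − 12) = 41.25°.
With φ = -55.3°, δ = 2.4°, H = 41.25°: sin φ sin δ = -0.0344, cos φ cos δ cos H = 0.4276, so cos θ_z = 0.3932.
Air mass m = 1/cos θ_z = 1/0.3932 = 2.543; τ^m = 0.67^2.543 = 0.3612.
Surface direct beam = 1361 × 0.3932 × 0.3612 = 193.29 W/m².

193 W/m²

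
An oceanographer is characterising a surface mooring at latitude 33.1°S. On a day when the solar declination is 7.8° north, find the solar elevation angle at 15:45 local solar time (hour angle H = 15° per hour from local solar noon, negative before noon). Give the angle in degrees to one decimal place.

22.8°

Hour angle H = 15° × (15.75 − 12) = 56.25°.
cos θ_z = sin φ sin δ + cos φ cos δ cos H = (-0.5461)(0.1357) + (0.8377)(0.9907)(0.5556) = 0.3870.
θ_z = arccos(0.3870) = 67.23°, so the elevation is 90° − 67.23° = 22.77°.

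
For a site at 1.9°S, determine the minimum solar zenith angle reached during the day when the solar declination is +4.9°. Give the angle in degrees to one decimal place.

6.8°

At local solar noon the hour angle is zero, so the zenith angle is |φ − δ| = |-1.9° − (4.9°)| = 6.8°.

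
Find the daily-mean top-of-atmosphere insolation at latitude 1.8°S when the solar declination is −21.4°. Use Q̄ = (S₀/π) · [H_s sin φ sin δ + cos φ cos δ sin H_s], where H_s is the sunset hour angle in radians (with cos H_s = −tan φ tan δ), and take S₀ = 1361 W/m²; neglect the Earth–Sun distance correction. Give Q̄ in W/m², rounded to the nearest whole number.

The sunset hour angle satisfies cos H_s = −tan φ tan δ = -0.0123, giving H_s = 90.70°. In radians, H_s = 1.5830.
H_s sin φ sin δ = 1.5830 × -0.0314 × -0.3649 = 0.0181.
cos φ cos δ sin H_s = 0.9995 × 0.9311 × 0.9999 = 0.9305.
Q̄ = (1361/π) × (0.0181 + 0.9305) = 433.22 × 0.9486 = 410.95 W/m².

411 W/m²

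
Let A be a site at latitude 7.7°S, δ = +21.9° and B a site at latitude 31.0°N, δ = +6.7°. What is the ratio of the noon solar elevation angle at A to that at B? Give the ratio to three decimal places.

0.919

A: 90° − |-7.7 − (21.9)| = 60.40°.
B: 90° − |31.0 − (6.7)| = 65.70°.
Ratio A/B = 60.4000 / 65.7000 = 0.9193.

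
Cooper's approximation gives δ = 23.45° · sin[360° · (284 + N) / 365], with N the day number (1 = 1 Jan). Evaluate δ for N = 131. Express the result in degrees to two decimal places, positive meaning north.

360 × (284 + 131) / 365 = 409.315°; sin(409.315°) = 0.7583.
δ = 23.45 × 0.7583 = 17.782° ≈ +17.78°.

+17.78°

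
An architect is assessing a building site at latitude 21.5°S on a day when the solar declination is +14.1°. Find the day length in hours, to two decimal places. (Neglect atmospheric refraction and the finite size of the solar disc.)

11.24 hours

−tan φ tan δ = −(-0.3939)(0.2512) = 0.0989; H_s = arccos(0.0989) = 84.32°.
Day length = 2 H_s / 15° h⁻¹ = 168.64° / 15 = 11.243 h.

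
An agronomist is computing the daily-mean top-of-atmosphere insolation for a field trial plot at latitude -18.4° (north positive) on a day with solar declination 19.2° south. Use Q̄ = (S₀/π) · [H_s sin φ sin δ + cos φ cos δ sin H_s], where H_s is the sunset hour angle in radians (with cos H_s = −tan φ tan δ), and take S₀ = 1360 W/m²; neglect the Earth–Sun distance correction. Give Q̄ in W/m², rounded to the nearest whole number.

−tan φ tan δ = −(-0.3327)(-0.3482) = -0.1158; H_s = arccos(-0.1158) = 96.65°. In radians, H_s = 1.6869.
H_s sin φ sin δ = 1.6869 × -0.3156 × -0.3289 = 0.1751.
cos φ cos δ sin H_s = 0.9489 × 0.9444 × 0.9933 = 0.8901.
Q̄ = (1360/π) × (0.1751 + 0.8901) = 432.90 × 1.0652 = 461.13 W/m².

461 W/m²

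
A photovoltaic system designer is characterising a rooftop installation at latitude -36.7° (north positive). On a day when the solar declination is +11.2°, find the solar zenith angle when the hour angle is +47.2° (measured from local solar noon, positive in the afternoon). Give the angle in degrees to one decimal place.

65.3°

With φ = -36.7°, δ = 11.2°, H = 47.20°: sin φ sin δ = -0.1161, cos φ cos δ cos H = 0.5344, so cos θ_z = 0.4183.
θ_z = arccos(0.4183) = 65.27°.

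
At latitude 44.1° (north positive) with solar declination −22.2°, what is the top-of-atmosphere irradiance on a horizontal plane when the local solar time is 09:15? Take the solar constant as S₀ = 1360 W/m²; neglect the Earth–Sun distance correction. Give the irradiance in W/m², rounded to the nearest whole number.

322 W/m²

Hour angle H = 15° × (9.25 − 12) = -41.25°.
cos θ_z = sin(44.1°) sin(-22.2°) + cos(44.1°) cos(-22.2°) cos(-41.25°) = -0.2629 + 0.4999 = 0.2370.
Top-of-atmosphere irradiance = S₀ cos θ_z = 1360 × 0.2370 = 322.32 W/m².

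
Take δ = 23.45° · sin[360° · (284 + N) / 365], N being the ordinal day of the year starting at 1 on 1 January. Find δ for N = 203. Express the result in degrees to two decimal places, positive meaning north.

+20.24°

360 × (284 + 203) / 365 = 480.329°; sin(480.329°) = 0.8631.
δ = 23.45 × 0.8631 = 20.240° ≈ +20.24°.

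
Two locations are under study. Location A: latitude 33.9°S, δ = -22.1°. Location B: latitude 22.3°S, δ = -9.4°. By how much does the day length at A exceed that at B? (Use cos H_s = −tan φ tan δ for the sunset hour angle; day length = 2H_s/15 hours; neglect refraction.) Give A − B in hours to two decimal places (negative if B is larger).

+1.59 h

A: H_s = arccos(−tan -33.9° · tan -22.1°) = 105.83°, so 2H_s/15 = 14.1107 h.
B: H_s = arccos(−tan -22.3° · tan -9.4°) = 93.89°, so 2H_s/15 = 12.5187 h.
A − B = 14.1107 − 12.5187 = 1.5920 h.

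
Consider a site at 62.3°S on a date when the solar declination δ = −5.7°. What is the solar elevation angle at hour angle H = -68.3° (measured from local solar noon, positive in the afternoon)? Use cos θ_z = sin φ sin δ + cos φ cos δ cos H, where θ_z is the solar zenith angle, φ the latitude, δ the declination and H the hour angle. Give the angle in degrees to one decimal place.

15.0°

With φ = -62.3°, δ = -5.7°, H = -68.30°: sin φ sin δ = 0.0879, cos φ cos δ cos H = 0.1710, so cos θ_z = 0.2589.
θ_z = arccos(0.2589) = 75.00°, so the elevation is 90° − 75.00° = 15.00°.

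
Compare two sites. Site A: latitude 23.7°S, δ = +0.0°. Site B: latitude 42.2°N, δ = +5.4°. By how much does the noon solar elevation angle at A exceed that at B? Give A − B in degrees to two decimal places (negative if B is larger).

A: 90° − |-23.7 − (0.0)| = 66.30°.
B: 90° − |42.2 − (5.4)| = 53.20°.
A − B = 66.30 − 53.20 = 13.10°.

+13.10°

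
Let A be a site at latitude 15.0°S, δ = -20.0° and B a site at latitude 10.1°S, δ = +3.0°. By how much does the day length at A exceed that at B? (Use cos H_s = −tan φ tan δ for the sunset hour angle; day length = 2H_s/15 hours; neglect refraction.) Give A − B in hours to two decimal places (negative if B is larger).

+0.82 h

A: H_s = arccos(−tan -15.0° · tan -20.0°) = 95.60°, so 2H_s/15 = 12.7467 h.
B: H_s = arccos(−tan -10.1° · tan 3.0°) = 89.47°, so 2H_s/15 = 11.9293 h.
A − B = 12.7467 − 11.9293 = 0.8174 h.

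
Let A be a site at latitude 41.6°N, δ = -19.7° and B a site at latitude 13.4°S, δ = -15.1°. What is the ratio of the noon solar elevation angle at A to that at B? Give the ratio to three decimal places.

A: 90° − |41.6 − (-19.7)| = 28.70°.
B: 90° − |-13.4 − (-15.1)| = 88.30°.
Ratio A/B = 28.7000 / 88.3000 = 0.3250.

0.325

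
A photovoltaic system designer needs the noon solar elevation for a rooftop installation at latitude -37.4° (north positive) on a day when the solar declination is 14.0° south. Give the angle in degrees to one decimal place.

66.6°

At local solar noon the hour angle is zero, so the elevation is 90° − |φ − δ| = 90° − |-37.4° − (-14.0°)| = 90° − 23.4° = 66.6°.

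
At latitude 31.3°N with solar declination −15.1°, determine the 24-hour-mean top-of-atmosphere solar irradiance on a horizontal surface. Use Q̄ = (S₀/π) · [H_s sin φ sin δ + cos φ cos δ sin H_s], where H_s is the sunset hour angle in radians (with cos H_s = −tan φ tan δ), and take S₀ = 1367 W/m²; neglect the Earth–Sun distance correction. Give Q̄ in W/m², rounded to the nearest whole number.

The sunset hour angle satisfies cos H_s = −tan φ tan δ = 0.1641, giving H_s = 80.56°. In radians, H_s = 1.4060.
H_s sin φ sin δ = 1.4060 × 0.5195 × -0.2605 = -0.1903.
cos φ cos δ sin H_s = 0.8545 × 0.9655 × 0.9865 = 0.8139.
Q̄ = (1367/π) × (-0.1903 + 0.8139) = 435.13 × 0.6236 = 271.35 W/m².

271 W/m²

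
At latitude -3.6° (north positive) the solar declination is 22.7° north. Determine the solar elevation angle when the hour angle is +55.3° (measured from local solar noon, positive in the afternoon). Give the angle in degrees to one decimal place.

cos θ_z = sin(-3.6°) sin(22.7°) + cos(-3.6°) cos(22.7°) cos(55.30°) = -0.0242 + 0.5241 = 0.4999.
θ_z = arccos(0.4999) = 60.01°, so the elevation is 90° − 60.01° = 29.99°.

30.0°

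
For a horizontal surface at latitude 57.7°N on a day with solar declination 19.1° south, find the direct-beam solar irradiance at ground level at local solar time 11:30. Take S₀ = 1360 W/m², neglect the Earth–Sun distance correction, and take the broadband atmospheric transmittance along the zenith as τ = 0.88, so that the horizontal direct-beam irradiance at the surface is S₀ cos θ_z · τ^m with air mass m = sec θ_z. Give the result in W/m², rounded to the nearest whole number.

Hour angle H = 15° × (11.5 − 12) = -7.50°.
cos θ_z = sin φ sin δ + cos φ cos δ cos H = (0.8453)(-0.3272) + (0.5344)(0.9449)(0.9914) = 0.2240.
Air mass m = 1/cos θ_z = 1/0.2240 = 4.464; τ^m = 0.88^4.464 = 0.5652.
Surface direct beam = 1360 × 0.2240 × 0.5652 = 172.18 W/m².

172 W/m²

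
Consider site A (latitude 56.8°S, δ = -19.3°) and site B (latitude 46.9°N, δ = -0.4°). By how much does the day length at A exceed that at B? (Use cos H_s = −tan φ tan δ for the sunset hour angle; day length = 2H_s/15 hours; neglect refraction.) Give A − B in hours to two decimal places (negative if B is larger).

+4.37 h

A: H_s = arccos(−tan -56.8° · tan -19.3°) = 122.35°, so 2H_s/15 = 16.3133 h.
B: H_s = arccos(−tan 46.9° · tan -0.4°) = 89.57°, so 2H_s/15 = 11.9427 h.
A − B = 16.3133 − 11.9427 = 4.3706 h.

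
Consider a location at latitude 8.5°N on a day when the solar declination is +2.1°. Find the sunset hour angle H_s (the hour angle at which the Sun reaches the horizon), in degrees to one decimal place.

90.3°

The sunset hour angle satisfies cos H_s = −tan φ tan δ = -0.0055, giving H_s = 90.32°.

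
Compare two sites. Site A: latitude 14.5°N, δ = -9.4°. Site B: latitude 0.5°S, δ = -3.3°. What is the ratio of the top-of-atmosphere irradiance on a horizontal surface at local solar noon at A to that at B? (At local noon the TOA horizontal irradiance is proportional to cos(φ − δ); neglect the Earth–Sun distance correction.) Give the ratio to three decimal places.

A: cos θ_z = cos(14.5° − (-9.4°)) = 0.9143.
B: cos θ_z = cos(-0.5° − (-3.3°)) = 0.9988.
Ratio A/B = 0.9143 / 0.9988 = 0.9154.

0.915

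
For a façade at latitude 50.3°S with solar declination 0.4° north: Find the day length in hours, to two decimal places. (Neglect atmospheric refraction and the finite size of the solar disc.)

11.94 hours

cos H_s = −tan(-50.3°) · tan(0.4°) = 0.0084, so H_s = arccos(0.0084) = 89.52°.
Day length = 2 H_s / 15° h⁻¹ = 179.04° / 15 = 11.936 h.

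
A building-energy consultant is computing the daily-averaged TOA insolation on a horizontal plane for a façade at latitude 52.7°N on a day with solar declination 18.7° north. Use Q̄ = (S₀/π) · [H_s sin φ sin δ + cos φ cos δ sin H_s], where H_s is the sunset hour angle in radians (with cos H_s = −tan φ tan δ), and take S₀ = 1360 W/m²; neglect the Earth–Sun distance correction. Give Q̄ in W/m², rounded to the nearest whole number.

−tan φ tan δ = −(1.3127)(0.3385) = -0.4443; H_s = arccos(-0.4443) = 116.38°. In radians, H_s = 2.0312.
H_s sin φ sin δ = 2.0312 × 0.7955 × 0.3206 = 0.5180.
cos φ cos δ sin H_s = 0.6060 × 0.9472 × 0.8959 = 0.5142.
Q̄ = (1360/π) × (0.5180 + 0.5142) = 432.90 × 1.0322 = 446.84 W/m².

447 W/m²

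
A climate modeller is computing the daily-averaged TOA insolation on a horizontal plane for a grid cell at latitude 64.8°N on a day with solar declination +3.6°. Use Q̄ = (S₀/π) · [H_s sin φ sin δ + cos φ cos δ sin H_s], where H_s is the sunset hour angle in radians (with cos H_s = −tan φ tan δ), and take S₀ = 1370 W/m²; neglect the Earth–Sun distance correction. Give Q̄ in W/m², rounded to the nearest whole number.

226 W/m²

The sunset hour angle satisfies cos H_s = −tan φ tan δ = -0.1337, giving H_s = 97.68°. In radians, H_s = 1.7048.
H_s sin φ sin δ = 1.7048 × 0.9048 × 0.0628 = 0.0969.
cos φ cos δ sin H_s = 0.4258 × 0.9980 × 0.9910 = 0.4211.
Q̄ = (1370/π) × (0.0969 + 0.4211) = 436.08 × 0.5180 = 225.89 W/m².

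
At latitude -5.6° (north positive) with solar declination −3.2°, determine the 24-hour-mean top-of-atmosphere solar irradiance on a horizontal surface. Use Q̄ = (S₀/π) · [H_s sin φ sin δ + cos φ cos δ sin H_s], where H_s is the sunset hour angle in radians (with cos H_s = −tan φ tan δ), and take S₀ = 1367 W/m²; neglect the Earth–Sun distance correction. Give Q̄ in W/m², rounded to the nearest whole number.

436 W/m²

The sunset hour angle satisfies cos H_s = −tan φ tan δ = -0.0055, giving H_s = 90.32°. In radians, H_s = 1.5764.
H_s sin φ sin δ = 1.5764 × -0.0976 × -0.0558 = 0.0086.
cos φ cos δ sin H_s = 0.9952 × 0.9984 × 1.0000 = 0.9936.
Q̄ = (1367/π) × (0.0086 + 0.9936) = 435.13 × 1.0022 = 436.09 W/m².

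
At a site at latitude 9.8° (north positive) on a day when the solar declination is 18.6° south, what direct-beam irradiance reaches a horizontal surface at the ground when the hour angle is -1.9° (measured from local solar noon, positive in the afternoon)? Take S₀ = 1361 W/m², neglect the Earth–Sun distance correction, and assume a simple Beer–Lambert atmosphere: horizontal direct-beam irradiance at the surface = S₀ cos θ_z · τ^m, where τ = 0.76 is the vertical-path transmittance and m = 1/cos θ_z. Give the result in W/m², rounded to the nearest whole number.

cos θ_z = sin(9.8°) sin(-18.6°) + cos(9.8°) cos(-18.6°) cos(-1.90°) = -0.0543 + 0.9334 = 0.8791.
Air mass m = 1/cos θ_z = 1/0.8791 = 1.138; τ^m = 0.76^1.138 = 0.7318.
Surface direct beam = 1361 × 0.8791 × 0.7318 = 875.57 W/m².

876 W/m²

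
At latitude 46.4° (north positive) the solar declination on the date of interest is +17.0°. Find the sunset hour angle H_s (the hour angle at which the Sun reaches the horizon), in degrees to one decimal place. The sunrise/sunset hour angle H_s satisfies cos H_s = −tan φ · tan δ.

108.7°

cos H_s = −tan(46.4°) · tan(17.0°) = -0.3210, so H_s = arccos(-0.3210) = 108.72°.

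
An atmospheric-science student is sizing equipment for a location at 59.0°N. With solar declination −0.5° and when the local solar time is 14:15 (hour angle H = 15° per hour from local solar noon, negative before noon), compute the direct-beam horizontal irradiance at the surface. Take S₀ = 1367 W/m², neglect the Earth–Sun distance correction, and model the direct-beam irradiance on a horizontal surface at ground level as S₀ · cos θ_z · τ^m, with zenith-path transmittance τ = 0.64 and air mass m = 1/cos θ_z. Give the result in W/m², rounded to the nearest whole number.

199 W/m²

Hour angle H = 15° × (14.25 − 12) = 33.75°.
cos θ_z = sin φ sin δ + cos φ cos δ cos H = (0.8572)(-0.0087) + (0.5150)(1.0000)(0.8315) = 0.4208.
Air mass m = 1/cos θ_z = 1/0.4208 = 2.376; τ^m = 0.64^2.376 = 0.3463.
Surface direct beam = 1367 × 0.4208 × 0.3463 = 199.20 W/m².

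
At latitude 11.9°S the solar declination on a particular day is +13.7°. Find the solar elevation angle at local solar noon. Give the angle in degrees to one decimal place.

At local solar noon the hour angle is zero, so the elevation is 90° − |φ − δ| = 90° − |-11.9° − (13.7°)| = 90° − 25.6° = 64.4°.

64.4°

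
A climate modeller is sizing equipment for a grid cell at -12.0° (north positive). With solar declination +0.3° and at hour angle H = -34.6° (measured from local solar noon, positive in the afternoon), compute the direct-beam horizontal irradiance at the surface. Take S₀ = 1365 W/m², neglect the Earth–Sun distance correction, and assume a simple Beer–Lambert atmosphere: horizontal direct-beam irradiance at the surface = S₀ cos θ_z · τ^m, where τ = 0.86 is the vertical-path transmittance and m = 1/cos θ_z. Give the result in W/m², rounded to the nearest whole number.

cos θ_z = sin φ sin δ + cos φ cos δ cos H = (-0.2079)(0.0052) + (0.9781)(1.0000)(0.8231) = 0.8040.
Air mass m = 1/cos θ_z = 1/0.8040 = 1.244; τ^m = 0.86^1.244 = 0.8289.
Surface direct beam = 1365 × 0.8040 × 0.8289 = 909.68 W/m².

910 W/m²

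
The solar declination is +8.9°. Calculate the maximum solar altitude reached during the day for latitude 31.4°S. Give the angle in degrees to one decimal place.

At local solar noon the hour angle is zero, so the elevation is 90° − |φ − δ| = 90° − |-31.4° − (8.9°)| = 90° − 40.3° = 49.7°.

49.7°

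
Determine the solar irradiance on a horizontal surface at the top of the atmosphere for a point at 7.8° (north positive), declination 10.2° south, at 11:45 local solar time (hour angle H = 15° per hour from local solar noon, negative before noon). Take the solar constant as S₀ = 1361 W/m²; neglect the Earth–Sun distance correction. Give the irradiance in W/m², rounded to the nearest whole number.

Hour angle H = 15° × (11.75 − 12) = -3.75°.
cos θ_z = sin φ sin δ + cos φ cos δ cos H = (0.1357)(-0.1771) + (0.9907)(0.9842)(0.9979) = 0.9490.
Top-of-atmosphere irradiance = S₀ cos θ_z = 1361 × 0.9490 = 1291.59 W/m².

1292 W/m²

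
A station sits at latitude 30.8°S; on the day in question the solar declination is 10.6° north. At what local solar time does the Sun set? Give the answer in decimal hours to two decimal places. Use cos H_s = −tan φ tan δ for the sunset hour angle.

17.57 h

The sunset hour angle satisfies cos H_s = −tan φ tan δ = 0.1116, giving H_s = 83.59°.
Sunset is at 12 + H_s/15 = 12 + 5.573 = 17.573 h local solar time.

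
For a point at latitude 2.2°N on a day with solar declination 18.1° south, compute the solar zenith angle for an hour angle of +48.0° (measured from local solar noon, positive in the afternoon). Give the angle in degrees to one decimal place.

cos θ_z = sin φ sin δ + cos φ cos δ cos H = (0.0384)(-0.3107) + (0.9993)(0.9505)(0.6691) = 0.6236.
θ_z = arccos(0.6236) = 51.42°.

51.4°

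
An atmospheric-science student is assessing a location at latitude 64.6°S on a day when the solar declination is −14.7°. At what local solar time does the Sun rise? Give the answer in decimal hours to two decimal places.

cos H_s = −tan(-64.6°) · tan(-14.7°) = -0.5525, so H_s = arccos(-0.5525) = 123.54°.
Sunrise is at 12 − H_s/15 = 12 − 8.236 = 3.764 h local solar time.

3.76 h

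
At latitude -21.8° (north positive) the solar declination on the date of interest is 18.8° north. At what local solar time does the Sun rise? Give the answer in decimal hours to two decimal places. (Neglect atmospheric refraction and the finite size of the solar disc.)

6.52 h

−tan φ tan δ = −(-0.4000)(0.3404) = 0.1362; H_s = arccos(0.1362) = 82.17°.
Sunrise is at 12 − H_s/15 = 12 − 5.478 = 6.522 h local solar time.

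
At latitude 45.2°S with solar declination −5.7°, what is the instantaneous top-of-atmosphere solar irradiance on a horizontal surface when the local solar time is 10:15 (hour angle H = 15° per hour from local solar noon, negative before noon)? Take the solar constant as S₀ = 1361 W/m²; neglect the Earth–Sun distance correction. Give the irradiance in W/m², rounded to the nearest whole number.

952 W/m²

Hour angle H = 15° × (10.25 − 12) = -26.25°.
With φ = -45.2°, δ = -5.7°, H = -26.25°: sin φ sin δ = 0.0705, cos φ cos δ cos H = 0.6288, so cos θ_z = 0.6993.
Top-of-atmosphere irradiance = S₀ cos θ_z = 1361 × 0.6993 = 951.75 W/m².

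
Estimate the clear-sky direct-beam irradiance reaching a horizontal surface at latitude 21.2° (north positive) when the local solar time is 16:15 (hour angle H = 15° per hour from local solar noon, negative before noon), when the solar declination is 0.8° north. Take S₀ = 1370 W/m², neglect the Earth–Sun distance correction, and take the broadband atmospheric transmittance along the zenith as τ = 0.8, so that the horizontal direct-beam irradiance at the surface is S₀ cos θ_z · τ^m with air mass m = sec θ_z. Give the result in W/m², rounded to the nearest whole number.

Hour angle H = 15° × (16.25 − 12) = 63.75°.
cos θ_z = sin(21.2°) sin(0.8°) + cos(21.2°) cos(0.8°) cos(63.75°) = 0.0050 + 0.4123 = 0.4173.
Air mass m = 1/cos θ_z = 1/0.4173 = 2.396; τ^m = 0.8^2.396 = 0.5859.
Surface direct beam = 1370 × 0.4173 × 0.5859 = 334.96 W/m².

335 W/m²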